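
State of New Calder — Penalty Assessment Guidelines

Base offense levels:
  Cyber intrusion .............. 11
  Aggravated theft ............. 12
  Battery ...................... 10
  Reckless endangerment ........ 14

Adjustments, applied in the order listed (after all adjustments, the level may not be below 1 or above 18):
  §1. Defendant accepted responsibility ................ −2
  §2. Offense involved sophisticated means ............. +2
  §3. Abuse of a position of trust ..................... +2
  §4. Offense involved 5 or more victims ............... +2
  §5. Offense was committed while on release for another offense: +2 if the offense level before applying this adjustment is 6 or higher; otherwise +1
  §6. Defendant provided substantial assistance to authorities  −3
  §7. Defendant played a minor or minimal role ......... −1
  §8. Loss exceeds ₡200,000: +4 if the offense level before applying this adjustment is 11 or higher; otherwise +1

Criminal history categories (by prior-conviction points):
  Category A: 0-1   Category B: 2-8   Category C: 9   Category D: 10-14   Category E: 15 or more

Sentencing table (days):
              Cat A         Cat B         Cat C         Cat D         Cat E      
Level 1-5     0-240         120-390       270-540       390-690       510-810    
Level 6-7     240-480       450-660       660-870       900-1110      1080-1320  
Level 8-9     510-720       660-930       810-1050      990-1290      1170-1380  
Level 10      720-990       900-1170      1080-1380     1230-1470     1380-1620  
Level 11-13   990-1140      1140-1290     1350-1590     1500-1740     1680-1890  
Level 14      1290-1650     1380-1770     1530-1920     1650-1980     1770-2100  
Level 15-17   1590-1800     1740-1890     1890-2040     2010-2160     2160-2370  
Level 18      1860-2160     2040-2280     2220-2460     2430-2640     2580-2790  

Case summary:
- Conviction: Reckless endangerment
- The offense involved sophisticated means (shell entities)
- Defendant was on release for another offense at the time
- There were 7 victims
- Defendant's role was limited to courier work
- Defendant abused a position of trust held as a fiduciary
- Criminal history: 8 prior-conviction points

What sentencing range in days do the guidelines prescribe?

Base offense level for reckless endangerment: 14.
§2 applies: 14 + 2 = 16.
§3 applies: 16 + 2 = 18.
§4 applies: 18 + 2 = 20.
§5 applies (level before this adjustment is 20 ≥ 6, so +2): 20 + 2 = 22.
§6 does not apply.
§7 applies: 22 − 1 = 21.
§8 does not apply.
Level 21 exceeds the maximum of 18; capped at 18.
Final offense level: 18.
Criminal history: 8 prior points → Category B (2-8).
Level 18 falls in the 18 band.
Grid: Level 18 × Category B = 2040-2280 days.

2040-2280 days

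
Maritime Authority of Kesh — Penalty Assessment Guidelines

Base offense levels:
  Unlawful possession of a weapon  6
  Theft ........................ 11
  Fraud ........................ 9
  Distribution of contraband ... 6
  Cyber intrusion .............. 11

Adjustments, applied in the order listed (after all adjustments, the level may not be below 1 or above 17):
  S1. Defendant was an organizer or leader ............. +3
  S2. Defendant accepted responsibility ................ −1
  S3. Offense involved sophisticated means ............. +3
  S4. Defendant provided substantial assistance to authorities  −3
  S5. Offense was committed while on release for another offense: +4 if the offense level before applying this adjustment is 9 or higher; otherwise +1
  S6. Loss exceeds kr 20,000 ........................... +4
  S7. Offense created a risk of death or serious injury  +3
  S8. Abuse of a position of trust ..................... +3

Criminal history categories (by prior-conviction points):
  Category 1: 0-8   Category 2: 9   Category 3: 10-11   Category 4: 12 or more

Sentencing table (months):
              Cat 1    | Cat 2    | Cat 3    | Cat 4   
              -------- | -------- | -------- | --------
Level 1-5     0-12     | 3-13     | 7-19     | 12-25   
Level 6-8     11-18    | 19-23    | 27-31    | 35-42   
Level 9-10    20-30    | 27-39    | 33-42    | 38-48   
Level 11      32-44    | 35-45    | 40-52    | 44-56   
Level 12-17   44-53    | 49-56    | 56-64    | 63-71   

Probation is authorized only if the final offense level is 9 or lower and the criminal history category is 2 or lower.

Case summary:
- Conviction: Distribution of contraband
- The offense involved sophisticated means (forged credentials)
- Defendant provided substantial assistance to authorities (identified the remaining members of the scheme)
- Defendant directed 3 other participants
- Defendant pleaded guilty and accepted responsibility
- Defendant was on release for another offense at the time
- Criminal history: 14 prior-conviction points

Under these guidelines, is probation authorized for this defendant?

No

Base offense level for distribution of contraband: 6.
S1 applies: 6 + 3 = 9.
S2 applies: 9 − 1 = 8.
S3 applies: 8 + 3 = 11.
S4 applies: 11 − 3 = 8.
S5 applies (level before this adjustment is 8 < 9, so +1): 8 + 1 = 9.
S7 does not apply.
S8 does not apply.
Final offense level: 9.
Criminal history: 14 prior points → Category 4 (12+).
Level 9 falls in the 9-10 band.
Grid: Level 9-10 × Category 4 = 38-48 months.
Probation check: level 9 ≤ 9 and category 4 > 2 → not eligible.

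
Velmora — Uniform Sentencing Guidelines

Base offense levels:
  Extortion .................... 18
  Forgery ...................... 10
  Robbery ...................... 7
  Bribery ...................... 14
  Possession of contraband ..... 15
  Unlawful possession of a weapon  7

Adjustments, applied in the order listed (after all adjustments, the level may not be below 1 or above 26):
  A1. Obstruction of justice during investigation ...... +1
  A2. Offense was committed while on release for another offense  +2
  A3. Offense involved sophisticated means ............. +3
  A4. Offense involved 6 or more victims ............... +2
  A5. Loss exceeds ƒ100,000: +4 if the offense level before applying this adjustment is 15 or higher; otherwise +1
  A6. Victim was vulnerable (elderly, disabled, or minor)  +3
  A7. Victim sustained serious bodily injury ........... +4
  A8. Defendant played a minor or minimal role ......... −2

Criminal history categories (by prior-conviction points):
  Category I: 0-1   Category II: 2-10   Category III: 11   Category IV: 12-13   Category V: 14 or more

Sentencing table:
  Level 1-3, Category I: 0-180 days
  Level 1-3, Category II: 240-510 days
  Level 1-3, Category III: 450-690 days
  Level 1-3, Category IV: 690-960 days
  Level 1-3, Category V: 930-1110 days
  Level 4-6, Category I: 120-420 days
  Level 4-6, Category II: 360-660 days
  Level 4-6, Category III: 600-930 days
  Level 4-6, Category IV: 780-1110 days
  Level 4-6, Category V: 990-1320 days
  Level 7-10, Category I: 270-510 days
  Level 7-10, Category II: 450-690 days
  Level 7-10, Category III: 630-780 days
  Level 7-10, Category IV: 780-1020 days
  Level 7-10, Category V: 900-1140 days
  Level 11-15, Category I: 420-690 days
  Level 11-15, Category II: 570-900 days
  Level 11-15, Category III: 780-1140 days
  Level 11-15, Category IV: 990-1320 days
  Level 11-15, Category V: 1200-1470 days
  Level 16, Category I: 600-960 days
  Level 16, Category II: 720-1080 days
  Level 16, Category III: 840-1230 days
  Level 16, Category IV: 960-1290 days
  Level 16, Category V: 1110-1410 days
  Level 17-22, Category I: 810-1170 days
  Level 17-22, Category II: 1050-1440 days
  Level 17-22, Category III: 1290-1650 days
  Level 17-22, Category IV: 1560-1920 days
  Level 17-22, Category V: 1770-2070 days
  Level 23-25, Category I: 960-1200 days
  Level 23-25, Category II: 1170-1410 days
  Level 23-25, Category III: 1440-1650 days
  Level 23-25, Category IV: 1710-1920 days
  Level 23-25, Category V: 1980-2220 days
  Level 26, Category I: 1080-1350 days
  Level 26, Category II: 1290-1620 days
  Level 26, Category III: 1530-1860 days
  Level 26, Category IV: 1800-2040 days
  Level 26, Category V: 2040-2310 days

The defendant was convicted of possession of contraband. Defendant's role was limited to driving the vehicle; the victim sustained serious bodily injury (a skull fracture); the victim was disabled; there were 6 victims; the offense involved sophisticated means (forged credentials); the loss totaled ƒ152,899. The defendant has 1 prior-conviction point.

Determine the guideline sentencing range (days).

Base offense level for possession of contraband: 15.
A1 does not apply.
A3 applies: 15 + 3 = 18.
A4 applies: 18 + 2 = 20.
A5 applies (level before this adjustment is 20 ≥ 15, so +4): 20 + 4 = 24.
A6 applies: 24 + 3 = 27.
A7 applies: 27 + 4 = 31.
A8 applies: 31 − 2 = 29.
Level 29 exceeds the maximum of 26; capped at 26.
Final offense level: 26.
Criminal history: 1 prior point → Category I (0-1).
Level 26 falls in the 26 band.
Grid: Level 26 × Category I = 1080-1350 days.

1080-1350 days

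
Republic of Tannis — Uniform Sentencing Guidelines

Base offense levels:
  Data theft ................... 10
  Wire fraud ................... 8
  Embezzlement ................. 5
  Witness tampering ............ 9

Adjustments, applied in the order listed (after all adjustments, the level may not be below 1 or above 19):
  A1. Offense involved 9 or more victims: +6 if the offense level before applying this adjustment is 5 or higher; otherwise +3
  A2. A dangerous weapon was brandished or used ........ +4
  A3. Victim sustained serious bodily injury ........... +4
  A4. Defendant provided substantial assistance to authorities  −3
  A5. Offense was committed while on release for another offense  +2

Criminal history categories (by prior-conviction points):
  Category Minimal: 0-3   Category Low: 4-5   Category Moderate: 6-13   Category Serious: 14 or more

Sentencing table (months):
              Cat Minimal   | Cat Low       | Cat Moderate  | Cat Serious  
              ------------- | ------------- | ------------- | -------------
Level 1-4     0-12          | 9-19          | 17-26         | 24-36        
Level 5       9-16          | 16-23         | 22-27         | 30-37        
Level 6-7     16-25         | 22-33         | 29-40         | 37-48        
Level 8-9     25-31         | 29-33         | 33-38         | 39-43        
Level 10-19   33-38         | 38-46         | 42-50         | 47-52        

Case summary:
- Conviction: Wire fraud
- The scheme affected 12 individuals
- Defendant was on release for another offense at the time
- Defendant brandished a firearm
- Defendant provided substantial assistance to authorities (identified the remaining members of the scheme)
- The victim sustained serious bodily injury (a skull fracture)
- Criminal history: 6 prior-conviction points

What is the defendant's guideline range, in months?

42-50 months

Base offense level for wire fraud: 8.
A1 applies (level before this adjustment is 8 ≥ 5, so +6): 8 + 6 = 14.
A2 applies: 14 + 4 = 18.
A3 applies: 18 + 4 = 22.
A4 applies: 22 − 3 = 19.
A5 applies: 19 + 2 = 21.
Level 21 exceeds the maximum of 19; capped at 19.
Final offense level: 19.
Criminal history: 6 prior points → Category Moderate (6-13).
Level 19 falls in the 10-19 band.
Grid: Level 10-19 × Category Moderate = 42-50 months.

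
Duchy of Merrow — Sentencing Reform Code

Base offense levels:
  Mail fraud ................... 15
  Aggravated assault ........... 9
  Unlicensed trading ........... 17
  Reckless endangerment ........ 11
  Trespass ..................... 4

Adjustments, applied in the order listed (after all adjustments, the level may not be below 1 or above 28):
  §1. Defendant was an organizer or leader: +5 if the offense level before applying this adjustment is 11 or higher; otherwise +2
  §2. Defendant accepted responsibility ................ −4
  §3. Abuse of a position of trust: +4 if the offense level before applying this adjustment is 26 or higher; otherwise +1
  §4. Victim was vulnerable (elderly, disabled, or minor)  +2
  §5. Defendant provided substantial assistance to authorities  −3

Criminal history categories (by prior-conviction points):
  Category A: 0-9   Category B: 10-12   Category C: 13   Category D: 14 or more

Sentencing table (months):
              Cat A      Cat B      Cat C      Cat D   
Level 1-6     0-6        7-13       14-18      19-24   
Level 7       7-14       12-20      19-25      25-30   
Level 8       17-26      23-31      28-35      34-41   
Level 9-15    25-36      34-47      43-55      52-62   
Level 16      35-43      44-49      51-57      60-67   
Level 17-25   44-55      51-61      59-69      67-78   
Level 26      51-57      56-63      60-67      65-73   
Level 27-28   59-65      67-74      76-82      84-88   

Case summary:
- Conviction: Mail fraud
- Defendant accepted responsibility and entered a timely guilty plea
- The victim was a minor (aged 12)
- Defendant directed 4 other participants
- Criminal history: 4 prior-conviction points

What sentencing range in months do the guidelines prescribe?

Base offense level for mail fraud: 15.
§1 applies (level before this adjustment is 15 ≥ 11, so +5): 15 + 5 = 20.
§2 applies: 20 − 4 = 16.
§3 does not apply.
§4 applies: 16 + 2 = 18.
§5 does not apply.
Final offense level: 18.
Criminal history: 4 prior points → Category A (0-9).
Level 18 falls in the 17-25 band.
Grid: Level 17-25 × Category A = 44-55 months.

44-55 months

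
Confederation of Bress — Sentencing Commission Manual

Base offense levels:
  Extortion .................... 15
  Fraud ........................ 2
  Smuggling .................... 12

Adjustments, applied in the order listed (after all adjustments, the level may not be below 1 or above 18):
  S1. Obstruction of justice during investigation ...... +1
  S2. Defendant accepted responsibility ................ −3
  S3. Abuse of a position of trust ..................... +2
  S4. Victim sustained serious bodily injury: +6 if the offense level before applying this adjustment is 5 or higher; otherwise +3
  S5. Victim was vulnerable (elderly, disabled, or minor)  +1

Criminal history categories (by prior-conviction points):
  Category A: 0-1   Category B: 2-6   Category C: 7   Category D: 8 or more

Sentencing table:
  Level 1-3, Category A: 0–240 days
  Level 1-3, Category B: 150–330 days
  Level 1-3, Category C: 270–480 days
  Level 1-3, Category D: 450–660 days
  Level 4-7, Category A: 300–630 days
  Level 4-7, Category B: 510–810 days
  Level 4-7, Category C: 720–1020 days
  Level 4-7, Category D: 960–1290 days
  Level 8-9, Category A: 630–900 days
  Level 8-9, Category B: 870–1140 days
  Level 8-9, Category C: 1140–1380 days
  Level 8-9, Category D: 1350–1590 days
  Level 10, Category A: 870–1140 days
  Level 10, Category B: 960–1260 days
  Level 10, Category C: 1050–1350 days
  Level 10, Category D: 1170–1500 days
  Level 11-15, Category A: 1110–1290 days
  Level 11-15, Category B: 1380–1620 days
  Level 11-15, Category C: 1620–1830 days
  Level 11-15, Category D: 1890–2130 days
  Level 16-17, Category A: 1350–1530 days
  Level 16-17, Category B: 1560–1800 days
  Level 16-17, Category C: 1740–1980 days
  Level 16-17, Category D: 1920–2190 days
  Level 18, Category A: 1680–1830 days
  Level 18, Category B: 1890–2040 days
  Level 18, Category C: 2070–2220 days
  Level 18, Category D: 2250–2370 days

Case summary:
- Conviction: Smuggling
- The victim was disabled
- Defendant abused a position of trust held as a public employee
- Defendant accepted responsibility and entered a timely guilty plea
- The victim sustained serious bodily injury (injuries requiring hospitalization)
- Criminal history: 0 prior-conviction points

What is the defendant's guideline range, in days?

1680-1830 days

Base offense level for smuggling: 12.
S2 applies: 12 − 3 = 9.
S3 applies: 9 + 2 = 11.
S4 applies (level before this adjustment is 11 ≥ 5, so +6): 11 + 6 = 17.
S5 applies: 17 + 1 = 18.
Final offense level: 18.
Criminal history: 0 prior points → Category A (0-1).
Level 18 falls in the 18 band.
Grid: Level 18 × Category A = 1680-1830 days.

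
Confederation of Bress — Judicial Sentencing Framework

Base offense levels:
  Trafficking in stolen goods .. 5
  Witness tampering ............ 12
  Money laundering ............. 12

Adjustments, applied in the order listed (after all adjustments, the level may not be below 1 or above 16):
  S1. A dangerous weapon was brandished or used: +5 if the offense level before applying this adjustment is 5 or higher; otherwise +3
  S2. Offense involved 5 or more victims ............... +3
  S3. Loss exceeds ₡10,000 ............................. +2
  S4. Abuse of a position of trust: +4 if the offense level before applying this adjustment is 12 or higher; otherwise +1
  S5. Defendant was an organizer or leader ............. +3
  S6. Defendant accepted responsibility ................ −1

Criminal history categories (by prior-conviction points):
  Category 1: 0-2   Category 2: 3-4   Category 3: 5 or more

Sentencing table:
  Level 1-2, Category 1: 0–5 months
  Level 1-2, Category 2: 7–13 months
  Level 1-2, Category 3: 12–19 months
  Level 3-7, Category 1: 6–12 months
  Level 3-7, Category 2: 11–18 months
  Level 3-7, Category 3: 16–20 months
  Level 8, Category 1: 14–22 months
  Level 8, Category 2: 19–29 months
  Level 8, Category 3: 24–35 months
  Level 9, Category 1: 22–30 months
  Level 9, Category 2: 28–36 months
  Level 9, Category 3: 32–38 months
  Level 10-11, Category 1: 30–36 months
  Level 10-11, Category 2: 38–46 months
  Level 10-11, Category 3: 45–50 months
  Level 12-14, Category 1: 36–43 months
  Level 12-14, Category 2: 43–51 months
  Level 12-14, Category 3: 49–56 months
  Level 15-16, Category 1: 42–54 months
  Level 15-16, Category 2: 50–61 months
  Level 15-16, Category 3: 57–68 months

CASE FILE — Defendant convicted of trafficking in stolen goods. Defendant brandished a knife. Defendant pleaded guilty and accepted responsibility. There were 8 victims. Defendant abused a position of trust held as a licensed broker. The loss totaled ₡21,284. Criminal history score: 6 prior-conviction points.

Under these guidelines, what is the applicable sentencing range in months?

57-68 months

Base offense level for trafficking in stolen goods: 5.
S1 applies (level before this adjustment is 5 ≥ 5, so +5): 5 + 5 = 10.
S2 applies: 10 + 3 = 13.
S3 applies: 13 + 2 = 15.
S4 applies (level before this adjustment is 15 ≥ 12, so +4): 15 + 4 = 19.
S5 does not apply.
S6 applies: 19 − 1 = 18.
Level 18 exceeds the maximum of 16; capped at 16.
Final offense level: 16.
Criminal history: 6 prior points → Category 3 (5+).
Level 16 falls in the 15-16 band.
Grid: Level 15-16 × Category 3 = 57-68 months.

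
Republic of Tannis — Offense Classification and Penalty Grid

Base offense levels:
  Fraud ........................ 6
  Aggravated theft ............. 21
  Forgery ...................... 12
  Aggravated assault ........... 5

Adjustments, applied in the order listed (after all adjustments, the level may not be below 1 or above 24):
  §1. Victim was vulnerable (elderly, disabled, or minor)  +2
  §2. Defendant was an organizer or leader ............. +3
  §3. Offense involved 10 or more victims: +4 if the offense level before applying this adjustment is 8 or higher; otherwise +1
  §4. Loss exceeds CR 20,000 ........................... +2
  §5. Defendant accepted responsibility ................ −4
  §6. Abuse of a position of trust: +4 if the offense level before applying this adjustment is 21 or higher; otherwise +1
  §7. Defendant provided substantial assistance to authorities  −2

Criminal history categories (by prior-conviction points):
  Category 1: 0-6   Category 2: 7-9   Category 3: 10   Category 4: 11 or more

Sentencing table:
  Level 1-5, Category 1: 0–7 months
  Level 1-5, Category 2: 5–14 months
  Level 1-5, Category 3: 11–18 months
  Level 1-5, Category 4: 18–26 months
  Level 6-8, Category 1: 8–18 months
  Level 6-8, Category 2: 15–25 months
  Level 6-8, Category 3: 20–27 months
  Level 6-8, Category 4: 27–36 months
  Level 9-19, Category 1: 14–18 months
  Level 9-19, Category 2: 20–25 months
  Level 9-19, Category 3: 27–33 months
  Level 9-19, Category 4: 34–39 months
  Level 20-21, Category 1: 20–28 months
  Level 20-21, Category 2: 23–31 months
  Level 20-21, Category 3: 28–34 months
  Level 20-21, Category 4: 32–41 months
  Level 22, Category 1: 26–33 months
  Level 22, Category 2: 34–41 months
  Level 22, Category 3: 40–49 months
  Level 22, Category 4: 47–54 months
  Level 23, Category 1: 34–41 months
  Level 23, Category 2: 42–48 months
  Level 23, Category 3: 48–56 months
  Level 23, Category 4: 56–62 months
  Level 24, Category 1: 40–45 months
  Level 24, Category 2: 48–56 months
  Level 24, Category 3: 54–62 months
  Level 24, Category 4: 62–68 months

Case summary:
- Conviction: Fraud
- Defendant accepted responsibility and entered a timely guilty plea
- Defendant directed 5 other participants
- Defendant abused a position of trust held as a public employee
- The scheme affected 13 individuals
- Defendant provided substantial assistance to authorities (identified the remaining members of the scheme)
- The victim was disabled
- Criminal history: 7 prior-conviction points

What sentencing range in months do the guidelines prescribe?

Base offense level for fraud: 6.
§1 applies: 6 + 2 = 8.
§2 applies: 8 + 3 = 11.
§3 applies (level before this adjustment is 11 ≥ 8, so +4): 11 + 4 = 15.
§4 does not apply.
§5 applies: 15 − 4 = 11.
§6 applies (level before this adjustment is 11 < 21, so +1): 11 + 1 = 12.
§7 applies: 12 − 2 = 10.
Final offense level: 10.
Criminal history: 7 prior points → Category 2 (7-9).
Level 10 falls in the 9-19 band.
Grid: Level 9-19 × Category 2 = 20-25 months.

20-25 months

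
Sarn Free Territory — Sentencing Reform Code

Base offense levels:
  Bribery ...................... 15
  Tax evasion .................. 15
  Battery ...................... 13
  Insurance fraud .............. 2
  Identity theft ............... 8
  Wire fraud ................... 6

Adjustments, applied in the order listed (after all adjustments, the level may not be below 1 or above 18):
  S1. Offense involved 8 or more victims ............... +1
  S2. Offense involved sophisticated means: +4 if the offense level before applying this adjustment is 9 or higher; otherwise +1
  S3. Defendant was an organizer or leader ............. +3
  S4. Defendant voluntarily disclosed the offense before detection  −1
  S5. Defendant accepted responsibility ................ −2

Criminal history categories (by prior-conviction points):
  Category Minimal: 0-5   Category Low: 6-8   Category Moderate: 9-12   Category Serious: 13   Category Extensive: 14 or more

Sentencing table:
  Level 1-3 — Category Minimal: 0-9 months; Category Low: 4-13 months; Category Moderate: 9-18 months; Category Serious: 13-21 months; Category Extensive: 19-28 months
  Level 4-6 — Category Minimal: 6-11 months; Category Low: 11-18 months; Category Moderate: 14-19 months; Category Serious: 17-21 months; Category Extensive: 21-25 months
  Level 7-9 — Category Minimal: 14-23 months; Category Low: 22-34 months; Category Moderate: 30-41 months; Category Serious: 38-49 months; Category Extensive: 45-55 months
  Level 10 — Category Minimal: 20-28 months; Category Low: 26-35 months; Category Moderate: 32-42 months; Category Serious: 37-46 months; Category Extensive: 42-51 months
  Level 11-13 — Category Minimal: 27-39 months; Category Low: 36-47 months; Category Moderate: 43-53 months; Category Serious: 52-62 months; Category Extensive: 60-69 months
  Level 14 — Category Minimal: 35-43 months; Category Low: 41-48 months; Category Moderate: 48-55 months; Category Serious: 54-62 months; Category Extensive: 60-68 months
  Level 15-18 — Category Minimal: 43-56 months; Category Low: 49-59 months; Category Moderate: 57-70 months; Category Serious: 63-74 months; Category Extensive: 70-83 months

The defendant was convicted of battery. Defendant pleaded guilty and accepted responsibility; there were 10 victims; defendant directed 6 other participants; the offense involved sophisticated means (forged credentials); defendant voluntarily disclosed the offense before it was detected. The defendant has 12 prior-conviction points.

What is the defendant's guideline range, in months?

Base offense level for battery: 13.
S1 applies: 13 + 1 = 14.
S2 applies (level before this adjustment is 14 ≥ 9, so +4): 14 + 4 = 18.
S3 applies: 18 + 3 = 21.
S4 applies: 21 − 1 = 20.
S5 applies: 20 − 2 = 18.
Final offense level: 18.
Criminal history: 12 prior points → Category Moderate (9-12).
Level 18 falls in the 15-18 band.
Grid: Level 15-18 × Category Moderate = 57-70 months.

57-70 months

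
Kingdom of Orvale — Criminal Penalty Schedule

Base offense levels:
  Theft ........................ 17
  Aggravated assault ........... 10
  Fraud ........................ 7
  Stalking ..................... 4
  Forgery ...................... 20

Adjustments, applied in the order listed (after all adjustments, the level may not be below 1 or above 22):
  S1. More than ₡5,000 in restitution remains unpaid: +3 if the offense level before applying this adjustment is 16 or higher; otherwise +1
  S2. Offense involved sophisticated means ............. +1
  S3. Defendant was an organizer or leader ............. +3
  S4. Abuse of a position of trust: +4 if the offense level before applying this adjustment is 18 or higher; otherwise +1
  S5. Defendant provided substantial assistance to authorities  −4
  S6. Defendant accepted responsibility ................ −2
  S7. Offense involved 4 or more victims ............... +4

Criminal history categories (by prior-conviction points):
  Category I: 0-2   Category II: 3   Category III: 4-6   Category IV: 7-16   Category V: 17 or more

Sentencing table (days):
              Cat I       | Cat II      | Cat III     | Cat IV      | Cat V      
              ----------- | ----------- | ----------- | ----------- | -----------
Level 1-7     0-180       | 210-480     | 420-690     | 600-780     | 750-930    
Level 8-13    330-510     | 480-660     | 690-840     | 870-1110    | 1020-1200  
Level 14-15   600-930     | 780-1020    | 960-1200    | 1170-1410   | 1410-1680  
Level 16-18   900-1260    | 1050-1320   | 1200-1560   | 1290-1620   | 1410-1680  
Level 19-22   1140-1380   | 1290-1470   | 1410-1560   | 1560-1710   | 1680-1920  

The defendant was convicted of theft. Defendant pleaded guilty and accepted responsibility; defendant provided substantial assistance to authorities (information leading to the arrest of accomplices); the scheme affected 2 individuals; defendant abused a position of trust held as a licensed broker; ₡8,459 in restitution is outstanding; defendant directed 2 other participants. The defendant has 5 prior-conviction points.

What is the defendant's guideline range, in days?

1410-1560 days

Base offense level for theft: 17.
S1 applies (level before this adjustment is 17 ≥ 16, so +3): 17 + 3 = 20.
S3 applies: 20 + 3 = 23.
S4 applies (level before this adjustment is 23 ≥ 18, so +4): 23 + 4 = 27.
S5 applies: 27 − 4 = 23.
S6 applies: 23 − 2 = 21.
S7 does not apply.
Final offense level: 21.
Criminal history: 5 prior points → Category III (4-6).
Level 21 falls in the 19-22 band.
Grid: Level 19-22 × Category III = 1410-1560 days.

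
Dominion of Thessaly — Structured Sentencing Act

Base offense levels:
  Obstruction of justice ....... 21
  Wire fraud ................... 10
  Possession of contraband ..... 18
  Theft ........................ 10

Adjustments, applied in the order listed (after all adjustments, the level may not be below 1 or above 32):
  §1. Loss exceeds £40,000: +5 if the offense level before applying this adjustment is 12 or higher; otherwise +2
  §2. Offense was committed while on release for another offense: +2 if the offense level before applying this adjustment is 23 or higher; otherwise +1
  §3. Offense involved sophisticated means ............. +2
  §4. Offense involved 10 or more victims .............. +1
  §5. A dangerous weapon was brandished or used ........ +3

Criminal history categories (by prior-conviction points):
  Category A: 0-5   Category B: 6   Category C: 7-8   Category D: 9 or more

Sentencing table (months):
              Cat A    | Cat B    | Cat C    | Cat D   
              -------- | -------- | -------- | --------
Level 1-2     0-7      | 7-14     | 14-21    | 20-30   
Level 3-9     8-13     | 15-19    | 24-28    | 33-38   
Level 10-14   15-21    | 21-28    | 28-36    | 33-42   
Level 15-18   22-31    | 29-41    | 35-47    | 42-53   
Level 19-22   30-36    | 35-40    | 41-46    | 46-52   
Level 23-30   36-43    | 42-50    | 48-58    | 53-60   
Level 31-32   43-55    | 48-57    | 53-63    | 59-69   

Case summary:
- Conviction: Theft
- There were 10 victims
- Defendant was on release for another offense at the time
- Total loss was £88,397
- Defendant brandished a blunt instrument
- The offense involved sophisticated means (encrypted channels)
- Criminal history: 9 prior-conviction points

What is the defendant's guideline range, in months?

46-52 months

Base offense level for theft: 10.
§1 applies (level before this adjustment is 10 < 12, so +2): 10 + 2 = 12.
§2 applies (level before this adjustment is 12 < 23, so +1): 12 + 1 = 13.
§3 applies: 13 + 2 = 15.
§4 applies: 15 + 1 = 16.
§5 applies: 16 + 3 = 19.
Final offense level: 19.
Criminal history: 9 prior points → Category D (9+).
Level 19 falls in the 19-22 band.
Grid: Level 19-22 × Category D = 46-52 months.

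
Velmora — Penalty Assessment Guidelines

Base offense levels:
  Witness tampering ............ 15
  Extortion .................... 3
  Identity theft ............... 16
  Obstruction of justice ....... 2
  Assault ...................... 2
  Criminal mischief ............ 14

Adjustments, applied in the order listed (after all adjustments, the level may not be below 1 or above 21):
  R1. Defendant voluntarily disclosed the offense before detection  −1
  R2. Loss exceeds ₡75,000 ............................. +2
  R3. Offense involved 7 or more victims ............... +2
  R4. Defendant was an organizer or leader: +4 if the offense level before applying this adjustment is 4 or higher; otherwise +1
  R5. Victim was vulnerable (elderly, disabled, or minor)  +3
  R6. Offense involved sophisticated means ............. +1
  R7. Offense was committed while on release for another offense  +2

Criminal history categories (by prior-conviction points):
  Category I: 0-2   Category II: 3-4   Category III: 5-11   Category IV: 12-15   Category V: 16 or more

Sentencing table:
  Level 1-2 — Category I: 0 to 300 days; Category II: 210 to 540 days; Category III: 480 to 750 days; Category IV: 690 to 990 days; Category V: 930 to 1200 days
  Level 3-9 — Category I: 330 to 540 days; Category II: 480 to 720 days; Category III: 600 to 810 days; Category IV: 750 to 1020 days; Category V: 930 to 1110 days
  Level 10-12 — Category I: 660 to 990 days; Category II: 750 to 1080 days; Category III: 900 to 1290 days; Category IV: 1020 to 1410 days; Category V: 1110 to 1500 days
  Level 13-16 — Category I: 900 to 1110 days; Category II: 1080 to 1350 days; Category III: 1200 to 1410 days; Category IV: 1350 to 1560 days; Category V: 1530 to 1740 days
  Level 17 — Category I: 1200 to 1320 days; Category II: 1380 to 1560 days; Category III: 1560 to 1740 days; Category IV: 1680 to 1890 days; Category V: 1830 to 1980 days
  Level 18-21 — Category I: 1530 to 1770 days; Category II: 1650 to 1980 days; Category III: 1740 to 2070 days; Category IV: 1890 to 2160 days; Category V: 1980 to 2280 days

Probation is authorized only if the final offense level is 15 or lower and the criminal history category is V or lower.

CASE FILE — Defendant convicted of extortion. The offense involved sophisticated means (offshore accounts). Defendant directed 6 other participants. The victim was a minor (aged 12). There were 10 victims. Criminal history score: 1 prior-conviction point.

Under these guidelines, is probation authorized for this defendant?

Yes

Base offense level for extortion: 3.
R1 does not apply.
R2 does not apply.
R3 applies: 3 + 2 = 5.
R4 applies (level before this adjustment is 5 ≥ 4, so +4): 5 + 4 = 9.
R5 applies: 9 + 3 = 12.
R6 applies: 12 + 1 = 13.
Final offense level: 13.
Criminal history: 1 prior point → Category I (0-2).
Level 13 falls in the 13-16 band.
Grid: Level 13-16 × Category I = 900-1110 days.
Probation check: level 13 ≤ 15 and category I ≤ V → eligible.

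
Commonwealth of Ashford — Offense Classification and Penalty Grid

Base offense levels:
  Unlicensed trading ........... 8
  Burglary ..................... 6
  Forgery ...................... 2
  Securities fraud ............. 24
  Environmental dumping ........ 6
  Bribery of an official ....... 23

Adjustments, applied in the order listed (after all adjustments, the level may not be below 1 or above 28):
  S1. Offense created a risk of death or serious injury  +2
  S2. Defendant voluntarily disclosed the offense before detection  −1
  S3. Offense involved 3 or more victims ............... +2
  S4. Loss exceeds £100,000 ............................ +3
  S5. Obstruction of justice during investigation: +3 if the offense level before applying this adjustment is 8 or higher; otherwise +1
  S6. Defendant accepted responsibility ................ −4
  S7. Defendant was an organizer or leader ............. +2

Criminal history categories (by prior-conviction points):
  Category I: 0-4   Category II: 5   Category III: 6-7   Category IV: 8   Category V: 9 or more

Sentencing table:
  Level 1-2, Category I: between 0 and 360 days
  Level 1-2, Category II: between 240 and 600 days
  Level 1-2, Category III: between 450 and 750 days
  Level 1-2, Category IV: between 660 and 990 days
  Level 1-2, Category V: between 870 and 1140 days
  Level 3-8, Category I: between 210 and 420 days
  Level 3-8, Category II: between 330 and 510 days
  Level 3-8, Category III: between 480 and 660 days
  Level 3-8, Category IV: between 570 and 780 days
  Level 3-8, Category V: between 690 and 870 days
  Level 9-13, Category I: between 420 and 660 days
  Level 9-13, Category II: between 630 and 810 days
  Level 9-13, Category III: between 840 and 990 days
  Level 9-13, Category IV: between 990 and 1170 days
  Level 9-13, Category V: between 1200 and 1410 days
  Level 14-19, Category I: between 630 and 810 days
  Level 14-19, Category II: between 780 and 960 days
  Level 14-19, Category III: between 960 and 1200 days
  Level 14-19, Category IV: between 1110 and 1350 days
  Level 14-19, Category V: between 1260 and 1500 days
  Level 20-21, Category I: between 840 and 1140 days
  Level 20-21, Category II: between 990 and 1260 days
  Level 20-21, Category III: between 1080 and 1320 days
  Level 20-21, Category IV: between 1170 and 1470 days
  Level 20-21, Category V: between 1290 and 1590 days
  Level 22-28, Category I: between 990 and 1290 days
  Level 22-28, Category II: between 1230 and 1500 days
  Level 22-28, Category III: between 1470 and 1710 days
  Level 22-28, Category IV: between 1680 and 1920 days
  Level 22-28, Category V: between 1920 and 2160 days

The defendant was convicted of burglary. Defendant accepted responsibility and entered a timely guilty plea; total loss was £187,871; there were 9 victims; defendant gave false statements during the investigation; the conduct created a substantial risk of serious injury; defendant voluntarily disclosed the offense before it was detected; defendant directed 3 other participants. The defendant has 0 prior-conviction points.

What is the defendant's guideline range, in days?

Base offense level for burglary: 6.
S1 applies: 6 + 2 = 8.
S2 applies: 8 − 1 = 7.
S3 applies: 7 + 2 = 9.
S4 applies: 9 + 3 = 12.
S5 applies (level before this adjustment is 12 ≥ 8, so +3): 12 + 3 = 15.
S6 applies: 15 − 4 = 11.
S7 applies: 11 + 2 = 13.
Final offense level: 13.
Criminal history: 0 prior points → Category I (0-4).
Level 13 falls in the 9-13 band.
Grid: Level 9-13 × Category I = 420-660 days.

420-660 days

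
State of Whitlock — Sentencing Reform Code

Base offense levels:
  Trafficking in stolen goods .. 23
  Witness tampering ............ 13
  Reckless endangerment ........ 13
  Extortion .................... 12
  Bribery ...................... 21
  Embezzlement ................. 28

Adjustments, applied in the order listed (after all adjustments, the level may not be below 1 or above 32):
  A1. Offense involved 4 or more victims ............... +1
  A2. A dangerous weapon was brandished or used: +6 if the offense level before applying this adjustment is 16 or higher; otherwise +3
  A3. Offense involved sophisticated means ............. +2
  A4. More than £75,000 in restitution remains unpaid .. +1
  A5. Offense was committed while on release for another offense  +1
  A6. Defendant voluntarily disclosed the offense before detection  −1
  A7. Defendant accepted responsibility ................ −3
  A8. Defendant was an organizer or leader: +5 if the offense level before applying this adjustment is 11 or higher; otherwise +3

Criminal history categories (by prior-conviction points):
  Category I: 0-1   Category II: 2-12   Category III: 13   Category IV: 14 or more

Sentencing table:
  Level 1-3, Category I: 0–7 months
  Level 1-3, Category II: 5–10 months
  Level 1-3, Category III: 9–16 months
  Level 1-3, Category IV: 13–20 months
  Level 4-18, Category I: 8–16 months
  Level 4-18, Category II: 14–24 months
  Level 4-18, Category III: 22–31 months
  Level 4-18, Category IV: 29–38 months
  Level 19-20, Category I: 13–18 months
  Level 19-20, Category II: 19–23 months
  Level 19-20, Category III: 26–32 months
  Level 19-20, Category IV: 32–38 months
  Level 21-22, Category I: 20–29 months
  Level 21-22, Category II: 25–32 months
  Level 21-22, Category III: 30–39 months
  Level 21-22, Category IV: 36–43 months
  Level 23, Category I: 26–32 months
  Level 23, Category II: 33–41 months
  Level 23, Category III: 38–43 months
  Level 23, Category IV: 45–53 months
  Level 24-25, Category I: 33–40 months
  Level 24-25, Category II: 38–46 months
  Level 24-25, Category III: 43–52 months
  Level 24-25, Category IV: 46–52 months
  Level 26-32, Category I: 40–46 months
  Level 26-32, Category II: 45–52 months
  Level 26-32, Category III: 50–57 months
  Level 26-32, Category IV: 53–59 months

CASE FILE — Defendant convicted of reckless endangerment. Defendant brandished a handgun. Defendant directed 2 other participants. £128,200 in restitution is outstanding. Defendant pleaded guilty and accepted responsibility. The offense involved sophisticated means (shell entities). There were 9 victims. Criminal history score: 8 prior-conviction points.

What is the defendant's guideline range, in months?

Base offense level for reckless endangerment: 13.
A1 applies: 13 + 1 = 14.
A2 applies (level before this adjustment is 14 < 16, so +3): 14 + 3 = 17.
A3 applies: 17 + 2 = 19.
A4 applies: 19 + 1 = 20.
A5 does not apply.
A6 does not apply.
A7 applies: 20 − 3 = 17.
A8 applies (level before this adjustment is 17 ≥ 11, so +5): 17 + 5 = 22.
Final offense level: 22.
Criminal history: 8 prior points → Category II (2-12).
Level 22 falls in the 21-22 band.
Grid: Level 21-22 × Category II = 25-32 months.

25-32 months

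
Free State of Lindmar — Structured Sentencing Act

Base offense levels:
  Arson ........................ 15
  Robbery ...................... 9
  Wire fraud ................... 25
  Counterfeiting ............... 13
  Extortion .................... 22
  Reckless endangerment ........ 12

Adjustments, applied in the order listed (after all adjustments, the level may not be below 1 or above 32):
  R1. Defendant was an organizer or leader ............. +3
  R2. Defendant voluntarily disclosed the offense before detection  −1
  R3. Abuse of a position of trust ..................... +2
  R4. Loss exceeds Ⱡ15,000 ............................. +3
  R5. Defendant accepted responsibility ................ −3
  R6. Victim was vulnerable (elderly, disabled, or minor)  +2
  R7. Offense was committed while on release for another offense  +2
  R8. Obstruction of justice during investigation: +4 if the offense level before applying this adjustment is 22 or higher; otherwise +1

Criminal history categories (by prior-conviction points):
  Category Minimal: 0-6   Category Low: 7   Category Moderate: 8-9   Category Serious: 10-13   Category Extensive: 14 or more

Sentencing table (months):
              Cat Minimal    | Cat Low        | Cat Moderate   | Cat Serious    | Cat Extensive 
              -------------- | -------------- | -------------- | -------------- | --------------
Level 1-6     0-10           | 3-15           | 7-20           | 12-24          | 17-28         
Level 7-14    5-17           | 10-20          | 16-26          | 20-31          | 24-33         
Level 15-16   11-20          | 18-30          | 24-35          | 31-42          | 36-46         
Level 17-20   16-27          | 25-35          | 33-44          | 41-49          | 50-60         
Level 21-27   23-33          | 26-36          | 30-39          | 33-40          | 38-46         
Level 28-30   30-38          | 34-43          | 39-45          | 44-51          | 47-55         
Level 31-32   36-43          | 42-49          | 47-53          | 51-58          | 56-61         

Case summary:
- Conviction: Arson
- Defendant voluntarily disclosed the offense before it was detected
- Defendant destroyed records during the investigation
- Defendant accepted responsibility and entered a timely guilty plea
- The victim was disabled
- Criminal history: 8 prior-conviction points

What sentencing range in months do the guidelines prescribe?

16-26 months

Base offense level for arson: 15.
R2 applies: 15 − 1 = 14.
R4 does not apply.
R5 applies: 14 − 3 = 11.
R6 applies: 11 + 2 = 13.
R7 does not apply.
R8 applies (level before this adjustment is 13 < 22, so +1): 13 + 1 = 14.
Final offense level: 14.
Criminal history: 8 prior points → Category Moderate (8-9).
Level 14 falls in the 7-14 band.
Grid: Level 7-14 × Category Moderate = 16-26 months.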